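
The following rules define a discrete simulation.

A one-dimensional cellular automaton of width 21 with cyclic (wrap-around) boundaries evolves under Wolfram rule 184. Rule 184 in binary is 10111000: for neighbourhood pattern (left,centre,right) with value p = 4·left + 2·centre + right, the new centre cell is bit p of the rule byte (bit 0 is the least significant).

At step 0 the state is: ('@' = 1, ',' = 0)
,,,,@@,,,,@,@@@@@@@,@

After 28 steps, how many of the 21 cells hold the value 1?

[0] ,,,,@@,,,,@,@@@@@@@,@
[1] @,,,@,@,,,,@@@@@@@,@,
[2] ,@,,,@,@,,,@@@@@@,@,@
[3] @,@,,,@,@,,@@@@@,@,@,
[4] ,@,@,,,@,@,@@@@,@,@,@
[5] @,@,@,,,@,@@@@,@,@,@,
[6] ,@,@,@,,,@@@@,@,@,@,@
[7] @,@,@,@,,@@@,@,@,@,@,
[8] ,@,@,@,@,@@,@,@,@,@,@
[9] @,@,@,@,@@,@,@,@,@,@,
[10] ,@,@,@,@@,@,@,@,@,@,@
[11] @,@,@,@@,@,@,@,@,@,@,
[12] ,@,@,@@,@,@,@,@,@,@,@
[13] @,@,@@,@,@,@,@,@,@,@,
[14] ,@,@@,@,@,@,@,@,@,@,@
[15] @,@@,@,@,@,@,@,@,@,@,
[16] ,@@,@,@,@,@,@,@,@,@,@
[17] @@,@,@,@,@,@,@,@,@,@,
[18] @,@,@,@,@,@,@,@,@,@,@
[19] ,@,@,@,@,@,@,@,@,@,@@
[20] @,@,@,@,@,@,@,@,@,@@,
[21] ,@,@,@,@,@,@,@,@,@@,@
[22] @,@,@,@,@,@,@,@,@@,@,
[23] ,@,@,@,@,@,@,@,@@,@,@
[24] @,@,@,@,@,@,@,@@,@,@,
[25] ,@,@,@,@,@,@,@@,@,@,@
[26] @,@,@,@,@,@,@@,@,@,@,
[27] ,@,@,@,@,@,@@,@,@,@,@
[28] @,@,@,@,@,@@,@,@,@,@,

11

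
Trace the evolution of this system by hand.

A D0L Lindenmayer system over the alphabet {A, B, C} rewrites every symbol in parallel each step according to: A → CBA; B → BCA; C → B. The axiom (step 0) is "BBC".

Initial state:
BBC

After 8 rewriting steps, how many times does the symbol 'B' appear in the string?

1393

[0] BBC
[1] BCABCAB
[2] BCABCBABCABCBABCA
[3] BCABCBABCABBCACBABCABCBABCABBCACBABCABCBA
[4] BCABCBABCABBCACBABCABCBABCABCABCBABBCACBABCABCBABCABBCACBABCABCBABCABCABCBABBCACBABCABCBABCABBCACBA
[5] BCABCBABCABBCACBABCABCBABCABCABCBABBCACBABCABCBABCABBCACBA…BCABCABCBABBCACBABCABCBABCABBCACBABCABCBABCABCABCBABBCACBA  (len 239)
[6] BCABCBABCABBCACBABCABCBABCABCABCBABBCACBABCABCBABCABBCACBA…BCABCBABCABBCACBABCABCBABCABCBABCABBCACBABCABCABCBABBCACBA  (len 577)
[7] BCABCBABCABBCACBABCABCBABCABCABCBABBCACBABCABCBABCABBCACBA…BCABCABCBABBCACBABCABCBABCABCBABCABBCACBABCABCABCBABBCACBA  (len 1393)
[8] BCABCBABCABBCACBABCABCBABCABCABCBABBCACBABCABCBABCABBCACBA…BCABCABCBABBCACBABCABCBABCABCBABCABBCACBABCABCABCBABBCACBA  (len 3363)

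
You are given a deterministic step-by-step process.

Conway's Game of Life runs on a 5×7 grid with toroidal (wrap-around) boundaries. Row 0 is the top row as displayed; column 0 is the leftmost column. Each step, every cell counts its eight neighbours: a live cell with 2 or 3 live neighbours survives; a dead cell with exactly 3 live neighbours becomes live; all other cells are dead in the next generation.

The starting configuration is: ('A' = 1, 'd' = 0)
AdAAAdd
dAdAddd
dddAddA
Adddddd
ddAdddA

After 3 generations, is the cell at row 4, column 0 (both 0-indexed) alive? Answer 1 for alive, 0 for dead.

0) AdAAAdd
dAdAddd
dddAddA
Adddddd
ddAdddA
1) AdddAdd
AAddddd
AdAdddd
AdddddA
AdAdddA
2) ddddddd
AdddddA
ddddddd
ddddddd
dddddAd
3) ddddddA
ddddddd
ddddddd
ddddddd
ddddddd

0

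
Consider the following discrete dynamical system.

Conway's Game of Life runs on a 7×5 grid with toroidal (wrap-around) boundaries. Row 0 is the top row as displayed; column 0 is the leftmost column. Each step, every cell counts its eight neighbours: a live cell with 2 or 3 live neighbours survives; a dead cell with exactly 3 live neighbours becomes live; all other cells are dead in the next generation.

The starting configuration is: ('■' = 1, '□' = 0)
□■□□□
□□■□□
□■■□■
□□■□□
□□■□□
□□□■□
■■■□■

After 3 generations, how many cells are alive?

2

gen 0: □■□□□
□□■□□
□■■□■
□□■□□
□□■□□
□□□■□
■■■□■
gen 1: □□□■□
■□■■□
□■■□□
□□■□□
□□■■□
■□□■■
■■■■■
gen 2: □□□□□
□□□■■
□□□□□
□□□□□
□■■□□
□□□□□
□■□□□
gen 3: □□□□□
□□□□□
□□□□□
□□□□□
□□□□□
□■■□□
□□□□□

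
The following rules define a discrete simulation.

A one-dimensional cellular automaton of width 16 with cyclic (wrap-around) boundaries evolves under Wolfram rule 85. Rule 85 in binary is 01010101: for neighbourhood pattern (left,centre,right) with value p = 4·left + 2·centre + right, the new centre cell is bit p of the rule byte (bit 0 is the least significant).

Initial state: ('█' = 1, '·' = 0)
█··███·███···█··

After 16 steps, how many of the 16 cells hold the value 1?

k=0  █··███·███···█··
k=1  ██···█···███·██·
k=2  ·███·███···█··█·
k=3  ···█···███·██·██
k=4  ██·███···█··█··█
k=5  ·█···███·██·██··
k=6  ·███···█··█··███
k=7  ···███·██·██···█
k=8  ██···█··█··███·█
k=9  ·███·██·██···█··
k=10  ···█··█··███·███
k=11  ██·██·██···█···█
k=12  ·█··█··███·███··
k=13  ·██·██···█···███
k=14  ··█··███·███···█
k=15  █·██···█···███·█
k=16  █··███·███···█··

8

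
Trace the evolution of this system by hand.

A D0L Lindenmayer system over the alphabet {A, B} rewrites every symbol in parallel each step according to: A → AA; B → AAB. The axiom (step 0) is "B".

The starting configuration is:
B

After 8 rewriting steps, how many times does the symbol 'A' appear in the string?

step 0: B
step 1: AAB
step 2: AAAAAAB
step 3: AAAAAAAAAAAAAAB
step 4: AAAAAAAAAAAAAAAAAAAAAAAAAAAAAAB
step 5: AAAAAAAAAAAAAAAAAAAAAAAAAAAAAAAAAAAAAAAAAAAAAAAAAAAAAAAAAAAAAAB
step 6: AAAAAAAAAAAAAAAAAAAAAAAAAAAAAAAAAAAAAAAAAAAAAAAAAAAAAAAAAA…AAAAAAAAAAAAAAAAAAAAAAAAAAAAAAAAAAAAAAAAAAAAAAAAAAAAAAAAAB  (len 127)
step 7: AAAAAAAAAAAAAAAAAAAAAAAAAAAAAAAAAAAAAAAAAAAAAAAAAAAAAAAAAA…AAAAAAAAAAAAAAAAAAAAAAAAAAAAAAAAAAAAAAAAAAAAAAAAAAAAAAAAAB  (len 255)
step 8: AAAAAAAAAAAAAAAAAAAAAAAAAAAAAAAAAAAAAAAAAAAAAAAAAAAAAAAAAA…AAAAAAAAAAAAAAAAAAAAAAAAAAAAAAAAAAAAAAAAAAAAAAAAAAAAAAAAAB  (len 511)

510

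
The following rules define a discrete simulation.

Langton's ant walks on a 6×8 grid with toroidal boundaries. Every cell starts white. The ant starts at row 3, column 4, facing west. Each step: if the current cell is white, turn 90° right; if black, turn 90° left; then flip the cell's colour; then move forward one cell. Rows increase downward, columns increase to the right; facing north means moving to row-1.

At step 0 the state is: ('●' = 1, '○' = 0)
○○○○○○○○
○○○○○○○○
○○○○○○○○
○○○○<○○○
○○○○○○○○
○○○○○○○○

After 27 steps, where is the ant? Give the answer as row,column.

k=0  ○○○○○○○○
○○○○○○○○
○○○○○○○○
○○○○<○○○
○○○○○○○○
○○○○○○○○
k=1  ○○○○○○○○
○○○○○○○○
○○○○^○○○
○○○○●○○○
○○○○○○○○
○○○○○○○○
k=2  ○○○○○○○○
○○○○○○○○
○○○○●>○○
○○○○●○○○
○○○○○○○○
○○○○○○○○
k=3  ○○○○○○○○
○○○○○○○○
○○○○●●○○
○○○○●v○○
○○○○○○○○
○○○○○○○○
k=4  ○○○○○○○○
○○○○○○○○
○○○○●●○○
○○○○<●○○
○○○○○○○○
○○○○○○○○
k=5  ○○○○○○○○
○○○○○○○○
○○○○●●○○
○○○○○●○○
○○○○v○○○
○○○○○○○○
k=6  ○○○○○○○○
○○○○○○○○
○○○○●●○○
○○○○○●○○
○○○<●○○○
○○○○○○○○
k=7  ○○○○○○○○
○○○○○○○○
○○○○●●○○
○○○^○●○○
○○○●●○○○
○○○○○○○○
k=8  ○○○○○○○○
○○○○○○○○
○○○○●●○○
○○○●>●○○
○○○●●○○○
○○○○○○○○
k=9  ○○○○○○○○
○○○○○○○○
○○○○●●○○
○○○●●●○○
○○○●v○○○
○○○○○○○○
k=10  ○○○○○○○○
○○○○○○○○
○○○○●●○○
○○○●●●○○
○○○●○>○○
○○○○○○○○
k=11  ○○○○○○○○
○○○○○○○○
○○○○●●○○
○○○●●●○○
○○○●○●○○
○○○○○v○○
k=12  ○○○○○○○○
○○○○○○○○
○○○○●●○○
○○○●●●○○
○○○●○●○○
○○○○<●○○
k=13  ○○○○○○○○
○○○○○○○○
○○○○●●○○
○○○●●●○○
○○○●^●○○
○○○○●●○○
k=14  ○○○○○○○○
○○○○○○○○
○○○○●●○○
○○○●●●○○
○○○●●>○○
○○○○●●○○
k=15  ○○○○○○○○
○○○○○○○○
○○○○●●○○
○○○●●^○○
○○○●●○○○
○○○○●●○○
k=16  ○○○○○○○○
○○○○○○○○
○○○○●●○○
○○○●<○○○
○○○●●○○○
○○○○●●○○
k=17  ○○○○○○○○
○○○○○○○○
○○○○●●○○
○○○●○○○○
○○○●v○○○
○○○○●●○○
k=18  ○○○○○○○○
○○○○○○○○
○○○○●●○○
○○○●○○○○
○○○●○>○○
○○○○●●○○
k=19  ○○○○○○○○
○○○○○○○○
○○○○●●○○
○○○●○○○○
○○○●○●○○
○○○○●v○○
k=20  ○○○○○○○○
○○○○○○○○
○○○○●●○○
○○○●○○○○
○○○●○●○○
○○○○●○>○
k=21  ○○○○○○v○
○○○○○○○○
○○○○●●○○
○○○●○○○○
○○○●○●○○
○○○○●○●○
k=22  ○○○○○<●○
○○○○○○○○
○○○○●●○○
○○○●○○○○
○○○●○●○○
○○○○●○●○
k=23  ○○○○○●●○
○○○○○○○○
○○○○●●○○
○○○●○○○○
○○○●○●○○
○○○○●^●○
k=24  ○○○○○●●○
○○○○○○○○
○○○○●●○○
○○○●○○○○
○○○●○●○○
○○○○●●>○
k=25  ○○○○○●●○
○○○○○○○○
○○○○●●○○
○○○●○○○○
○○○●○●^○
○○○○●●○○
k=26  ○○○○○●●○
○○○○○○○○
○○○○●●○○
○○○●○○○○
○○○●○●●>
○○○○●●○○
k=27  ○○○○○●●○
○○○○○○○○
○○○○●●○○
○○○●○○○○
○○○●○●●●
○○○○●●○v

5,7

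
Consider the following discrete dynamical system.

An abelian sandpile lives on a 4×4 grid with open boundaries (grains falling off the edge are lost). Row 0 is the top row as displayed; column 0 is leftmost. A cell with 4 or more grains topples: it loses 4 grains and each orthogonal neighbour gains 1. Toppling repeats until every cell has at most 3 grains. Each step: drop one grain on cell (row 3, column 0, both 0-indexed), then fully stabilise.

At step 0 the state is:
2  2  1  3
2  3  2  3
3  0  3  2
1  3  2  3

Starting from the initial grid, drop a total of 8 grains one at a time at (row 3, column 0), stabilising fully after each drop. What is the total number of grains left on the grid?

k=0  2  2  1  3
2  3  2  3
3  0  3  2
1  3  2  3
k=1  2  2  1  3
2  3  2  3
3  0  3  2
2  3  2  3
k=2  2  2  1  3
2  3  2  3
3  0  3  2
3  3  2  3
k=3  2  2  1  3
3  3  2  3
0  2  3  2
2  0  3  3
k=4  2  2  1  3
3  3  2  3
0  2  3  2
3  0  3  3
k=5  2  2  1  3
3  3  2  3
1  2  3  2
0  1  3  3
k=6  2  2  1  3
3  3  2  3
1  2  3  2
1  1  3  3
k=7  2  2  1  3
3  3  2  3
1  2  3  2
2  1  3  3
k=8  2  2  1  3
3  3  2  3
1  2  3  2
3  1  3  3

37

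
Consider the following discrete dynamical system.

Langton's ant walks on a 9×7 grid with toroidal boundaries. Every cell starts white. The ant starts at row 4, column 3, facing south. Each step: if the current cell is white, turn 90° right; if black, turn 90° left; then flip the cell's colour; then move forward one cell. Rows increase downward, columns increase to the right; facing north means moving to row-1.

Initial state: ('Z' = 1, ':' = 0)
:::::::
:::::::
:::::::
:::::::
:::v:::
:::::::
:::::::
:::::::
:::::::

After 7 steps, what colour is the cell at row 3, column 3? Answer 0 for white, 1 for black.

1

[0] :::::::
:::::::
:::::::
:::::::
:::v:::
:::::::
:::::::
:::::::
:::::::
[1] :::::::
:::::::
:::::::
:::::::
::<Z:::
:::::::
:::::::
:::::::
:::::::
[2] :::::::
:::::::
:::::::
::^::::
::ZZ:::
:::::::
:::::::
:::::::
:::::::
[3] :::::::
:::::::
:::::::
::Z>:::
::ZZ:::
:::::::
:::::::
:::::::
:::::::
[4] :::::::
:::::::
:::::::
::ZZ:::
::Zv:::
:::::::
:::::::
:::::::
:::::::
[5] :::::::
:::::::
:::::::
::ZZ:::
::Z:>::
:::::::
:::::::
:::::::
:::::::
[6] :::::::
:::::::
:::::::
::ZZ:::
::Z:Z::
::::v::
:::::::
:::::::
:::::::
[7] :::::::
:::::::
:::::::
::ZZ:::
::Z:Z::
:::<Z::
:::::::
:::::::
:::::::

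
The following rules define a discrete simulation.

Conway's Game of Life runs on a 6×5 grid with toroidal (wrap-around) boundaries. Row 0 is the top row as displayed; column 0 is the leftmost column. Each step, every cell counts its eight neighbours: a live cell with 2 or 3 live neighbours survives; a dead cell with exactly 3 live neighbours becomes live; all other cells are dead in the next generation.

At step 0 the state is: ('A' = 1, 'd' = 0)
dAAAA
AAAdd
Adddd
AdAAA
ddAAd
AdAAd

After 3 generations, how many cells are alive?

0) dAAAA
AAAdd
Adddd
AdAAA
ddAAd
AdAAd
1) ddddd
ddddd
ddddd
AdAdd
Adddd
Adddd
2) ddddd
ddddd
ddddd
dAddd
AdddA
ddddd
3) ddddd
ddddd
ddddd
Adddd
Adddd
ddddd

2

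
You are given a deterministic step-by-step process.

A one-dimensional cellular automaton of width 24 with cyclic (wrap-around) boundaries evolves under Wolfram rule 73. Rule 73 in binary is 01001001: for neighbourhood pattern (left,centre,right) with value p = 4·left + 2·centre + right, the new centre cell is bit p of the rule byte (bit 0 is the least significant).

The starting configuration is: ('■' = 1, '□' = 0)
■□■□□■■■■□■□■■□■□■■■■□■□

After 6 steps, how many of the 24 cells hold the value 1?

16

0) ■□■□□■■■■□■□■■□■□■■■■□■□
1) □□□□□■□□■□□□■■□□□■□□■□□□
2) ■■■■□□□□□□■□■■□■□□□□□□■■
3) □□□■□■■■■□□□■■□□□■■■■□■□
4) ■■□□□■□□■□■□■■□■□■□□■□□□
5) ■■□■□□□□□□□□■■□□□□□□□□■□
6) ■■□□□■■■■■■□■■□■■■■■■□□□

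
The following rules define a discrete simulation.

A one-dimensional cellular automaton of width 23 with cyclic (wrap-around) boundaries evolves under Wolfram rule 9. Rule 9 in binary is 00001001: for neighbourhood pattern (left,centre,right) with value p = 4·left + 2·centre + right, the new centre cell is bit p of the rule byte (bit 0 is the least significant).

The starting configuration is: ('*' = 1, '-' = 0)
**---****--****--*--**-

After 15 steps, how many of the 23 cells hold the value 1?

10

gen 0: **---****--****--*--**-
gen 1: *--*-*-----*--------*--
gen 2: -------***---******----
gen 3: ******-*---*-*------***
gen 4: ---------*-----****-*--
gen 5: ********---***-*------*
gen 6: ---------*-*-----****-*
gen 7: -*******-----***-*-----
gen 8: -*-------***-*-----****
gen 9: ---*****-*-----***-*---
gen 10: **-*-------***-*-----**
gen 11: -----*****-*-----***-*-
gen 12: ****-*-------***-*-----
gen 13: *------*****-*-----***-
gen 14: --****-*-------***-*---
gen 15: *-*------*****-*-----**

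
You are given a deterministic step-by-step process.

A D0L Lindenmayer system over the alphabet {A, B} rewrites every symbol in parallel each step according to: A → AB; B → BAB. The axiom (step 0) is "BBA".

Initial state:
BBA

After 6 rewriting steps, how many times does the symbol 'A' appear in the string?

377

step 0: BBA
step 1: BABBABAB
step 2: BABABBABBABABBABABBAB
step 3: BABABBABABBABBABABBABBABABBABABBABBABABBABABBABBABABBAB
step 4: BABABBABABBABBABABBABABBABBABABBABBABABBABABBABBABABBABBAB…BABBABABBABABBABBABABBABABBABBABABBABBABABBABABBABBABABBAB  (len 144)
step 5: BABABBABABBABBABABBABABBABBABABBABBABABBABABBABBABABBABABB…BABBABABBABABBABBABABBABABBABBABABBABBABABBABABBABBABABBAB  (len 377)
step 6: BABABBABABBABBABABBABABBABBABABBABBABABBABABBABBABABBABABB…BABBABABBABABBABBABABBABABBABBABABBABBABABBABABBABBABABBAB  (len 987)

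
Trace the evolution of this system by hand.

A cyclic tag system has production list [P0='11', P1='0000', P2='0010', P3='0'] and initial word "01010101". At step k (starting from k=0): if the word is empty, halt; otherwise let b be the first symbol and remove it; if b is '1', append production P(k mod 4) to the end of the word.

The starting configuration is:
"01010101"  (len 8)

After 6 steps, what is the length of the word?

11

gen 0: "01010101"  (len 8)
gen 1: "1010101"  (len 7)
gen 2: "0101010000"  (len 10)
gen 3: "101010000"  (len 9)
gen 4: "010100000"  (len 9)
gen 5: "10100000"  (len 8)
gen 6: "01000000000"  (len 11)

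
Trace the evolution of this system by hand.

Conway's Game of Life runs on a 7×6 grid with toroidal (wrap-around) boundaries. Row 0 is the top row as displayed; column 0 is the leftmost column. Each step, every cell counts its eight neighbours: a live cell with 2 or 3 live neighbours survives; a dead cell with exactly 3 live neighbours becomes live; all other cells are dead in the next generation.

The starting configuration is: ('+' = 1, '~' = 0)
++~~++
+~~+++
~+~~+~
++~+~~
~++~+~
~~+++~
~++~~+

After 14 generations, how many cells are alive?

k=0  ++~~++
+~~+++
~+~~+~
++~+~~
~++~+~
~~+++~
~++~~+
k=1  ~~~~~~
~~++~~
~+~~~~
+~~+++
+~~~++
+~~~++
~~~~~~
k=2  ~~~~~~
~~+~~~
++~~~+
~+~+~~
~+~~~~
+~~~+~
~~~~~+
k=3  ~~~~~~
++~~~~
++~~~~
~+~~~~
+++~~~
+~~~~+
~~~~~+
k=4  +~~~~~
++~~~~
~~+~~~
~~~~~~
~~+~~+
~~~~~+
+~~~~+
k=5  ~~~~~~
++~~~~
~+~~~~
~~~~~~
~~~~~~
~~~~++
+~~~~+
k=6  ~+~~~+
++~~~~
++~~~~
~~~~~~
~~~~~~
+~~~++
+~~~++
k=7  ~+~~+~
~~+~~+
++~~~~
~~~~~~
~~~~~+
+~~~+~
~+~~~~
k=8  +++~~~
~~+~~+
++~~~~
+~~~~~
~~~~~+
+~~~~+
++~~~+
k=9  ~~+~~~
~~+~~+
++~~~+
++~~~+
~~~~~+
~+~~+~
~~+~~~
k=10  ~+++~~
~~+~~+
~~+~+~
~+~~+~
~+~~++
~~~~~~
~+++~~
k=11  +~~~+~
~~~~+~
~++~++
+++~+~
+~~~++
++~++~
~+~+~~
k=12  ~~~+++
++~~+~
~~+~+~
~~+~~~
~~~~~~
~+~+~~
~+~+~~
k=13  ~+~+~+
+++~~~
~~+~~+
~~~+~~
~~+~~~
~~~~~~
+~~+~~
k=14  ~~~+++
~~~+++
+~++~~
~~++~~
~~~~~~
~~~~~~
+~+~+~

14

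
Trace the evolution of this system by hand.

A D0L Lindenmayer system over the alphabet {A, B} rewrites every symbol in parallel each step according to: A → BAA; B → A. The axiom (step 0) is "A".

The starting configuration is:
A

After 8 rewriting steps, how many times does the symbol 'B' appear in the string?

408

t=0: A
t=1: BAA
t=2: ABAABAA
t=3: BAAABAABAAABAABAA
t=4: ABAABAABAAABAABAAABAABAABAAABAABAAABAABAA
t=5: BAAABAABAAABAABAAABAABAABAAABAABAAABAABAABAAABAABAAABAABAAABAABAABAAABAABAAABAABAABAAABAABAAABAABAA
t=6: ABAABAABAAABAABAAABAABAABAAABAABAAABAABAABAAABAABAAABAABAA…BAAABAABAAABAABAAABAABAABAAABAABAAABAABAABAAABAABAAABAABAA  (len 239)
t=7: BAAABAABAAABAABAAABAABAABAAABAABAAABAABAABAAABAABAAABAABAA…BAAABAABAAABAABAAABAABAABAAABAABAAABAABAABAAABAABAAABAABAA  (len 577)
t=8: ABAABAABAAABAABAAABAABAABAAABAABAAABAABAABAAABAABAAABAABAA…BAAABAABAAABAABAAABAABAABAAABAABAAABAABAABAAABAABAAABAABAA  (len 1393)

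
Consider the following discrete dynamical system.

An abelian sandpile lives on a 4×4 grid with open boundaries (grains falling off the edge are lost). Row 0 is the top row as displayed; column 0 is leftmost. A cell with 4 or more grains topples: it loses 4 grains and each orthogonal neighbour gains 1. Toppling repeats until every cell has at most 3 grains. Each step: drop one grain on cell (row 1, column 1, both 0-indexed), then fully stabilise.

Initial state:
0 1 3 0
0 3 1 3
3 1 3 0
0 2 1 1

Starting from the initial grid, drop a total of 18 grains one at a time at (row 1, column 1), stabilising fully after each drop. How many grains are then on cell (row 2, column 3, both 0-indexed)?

2

t=0: 0 1 3 0
0 3 1 3
3 1 3 0
0 2 1 1
t=1: 0 2 3 0
1 0 2 3
3 2 3 0
0 2 1 1
t=2: 0 2 3 0
1 1 2 3
3 2 3 0
0 2 1 1
t=3: 0 2 3 0
1 2 2 3
3 2 3 0
0 2 1 1
t=4: 0 2 3 0
1 3 2 3
3 2 3 0
0 2 1 1
t=5: 0 3 3 0
2 0 3 3
3 3 3 0
0 2 1 1
t=6: 0 3 3 0
2 1 3 3
3 3 3 0
0 2 1 1
t=7: 0 3 3 0
2 2 3 3
3 3 3 0
0 2 1 1
t=8: 0 3 3 0
2 3 3 3
3 3 3 0
0 2 1 1
t=9: 2 2 2 2
1 1 0 1
1 3 2 2
1 3 2 1
t=10: 2 2 2 2
1 2 0 1
1 3 2 2
1 3 2 1
t=11: 2 2 2 2
1 3 0 1
1 3 2 2
1 3 2 1
t=12: 2 3 2 2
2 1 1 1
2 1 3 2
2 0 3 1
t=13: 2 3 2 2
2 2 1 1
2 1 3 2
2 0 3 1
t=14: 2 3 2 2
2 3 1 1
2 1 3 2
2 0 3 1
t=15: 3 0 3 2
3 1 2 1
2 2 3 2
2 0 3 1
t=16: 3 0 3 2
3 2 2 1
2 2 3 2
2 0 3 1
t=17: 3 0 3 2
3 3 2 1
2 2 3 2
2 0 3 1
t=18: 0 2 3 2
1 1 3 1
3 3 3 2
2 0 3 1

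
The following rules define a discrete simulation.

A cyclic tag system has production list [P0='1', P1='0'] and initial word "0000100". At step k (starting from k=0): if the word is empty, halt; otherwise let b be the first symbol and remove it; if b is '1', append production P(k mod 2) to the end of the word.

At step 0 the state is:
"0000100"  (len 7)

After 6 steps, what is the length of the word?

2

[0] "0000100"  (len 7)
[1] "000100"  (len 6)
[2] "00100"  (len 5)
[3] "0100"  (len 4)
[4] "100"  (len 3)
[5] "001"  (len 3)
[6] "01"  (len 2)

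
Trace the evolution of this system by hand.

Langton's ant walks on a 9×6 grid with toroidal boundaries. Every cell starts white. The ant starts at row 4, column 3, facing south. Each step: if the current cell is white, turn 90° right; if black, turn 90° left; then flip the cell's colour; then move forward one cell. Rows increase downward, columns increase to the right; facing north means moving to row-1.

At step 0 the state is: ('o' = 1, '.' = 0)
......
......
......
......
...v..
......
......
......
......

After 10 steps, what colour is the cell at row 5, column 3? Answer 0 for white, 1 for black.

t=0: ......
......
......
......
...v..
......
......
......
......
t=1: ......
......
......
......
..<o..
......
......
......
......
t=2: ......
......
......
..^...
..oo..
......
......
......
......
t=3: ......
......
......
..o>..
..oo..
......
......
......
......
t=4: ......
......
......
..oo..
..ov..
......
......
......
......
t=5: ......
......
......
..oo..
..o.>.
......
......
......
......
t=6: ......
......
......
..oo..
..o.o.
....v.
......
......
......
t=7: ......
......
......
..oo..
..o.o.
...<o.
......
......
......
t=8: ......
......
......
..oo..
..o^o.
...oo.
......
......
......
t=9: ......
......
......
..oo..
..oo>.
...oo.
......
......
......
t=10: ......
......
......
..oo^.
..oo..
...oo.
......
......
......

1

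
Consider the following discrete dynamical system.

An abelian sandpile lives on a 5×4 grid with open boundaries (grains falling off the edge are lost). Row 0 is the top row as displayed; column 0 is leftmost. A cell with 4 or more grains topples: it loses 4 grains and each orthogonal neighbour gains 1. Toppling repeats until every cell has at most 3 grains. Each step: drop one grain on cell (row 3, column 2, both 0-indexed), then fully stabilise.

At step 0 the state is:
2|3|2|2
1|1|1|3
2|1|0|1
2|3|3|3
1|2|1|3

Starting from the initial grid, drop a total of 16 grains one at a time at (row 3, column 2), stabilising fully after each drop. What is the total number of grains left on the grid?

39

t=0: 2|3|2|2
1|1|1|3
2|1|0|1
2|3|3|3
1|2|1|3
t=1: 2|3|2|2
1|1|1|3
2|2|1|2
3|0|2|1
1|3|3|0
t=2: 2|3|2|2
1|1|1|3
2|2|1|2
3|0|3|1
1|3|3|0
t=3: 2|3|2|2
1|1|1|3
2|2|2|2
3|2|1|2
2|0|1|1
t=4: 2|3|2|2
1|1|1|3
2|2|2|2
3|2|2|2
2|0|1|1
t=5: 2|3|2|2
1|1|1|3
2|2|2|2
3|2|3|2
2|0|1|1
t=6: 2|3|2|2
1|1|1|3
2|2|3|2
3|3|0|3
2|0|2|1
t=7: 2|3|2|2
1|1|1|3
2|2|3|2
3|3|1|3
2|0|2|1
t=8: 2|3|2|2
1|1|1|3
2|2|3|2
3|3|2|3
2|0|2|1
t=9: 2|3|2|2
1|1|1|3
2|2|3|2
3|3|3|3
2|0|2|1
t=10: 2|3|2|3
2|2|3|0
0|1|2|1
1|2|3|1
3|1|3|2
t=11: 2|3|2|3
2|2|3|0
0|1|3|1
1|3|1|2
3|2|0|3
t=12: 2|3|2|3
2|2|3|0
0|1|3|1
1|3|2|2
3|2|0|3
t=13: 2|3|2|3
2|2|3|0
0|1|3|1
1|3|3|2
3|2|0|3
t=14: 2|3|3|3
2|3|0|1
0|3|1|2
2|0|2|3
3|3|1|3
t=15: 2|3|3|3
2|3|0|1
0|3|1|2
2|0|3|3
3|3|1|3
t=16: 2|3|3|3
2|3|0|1
0|3|2|3
2|1|1|1
3|3|3|0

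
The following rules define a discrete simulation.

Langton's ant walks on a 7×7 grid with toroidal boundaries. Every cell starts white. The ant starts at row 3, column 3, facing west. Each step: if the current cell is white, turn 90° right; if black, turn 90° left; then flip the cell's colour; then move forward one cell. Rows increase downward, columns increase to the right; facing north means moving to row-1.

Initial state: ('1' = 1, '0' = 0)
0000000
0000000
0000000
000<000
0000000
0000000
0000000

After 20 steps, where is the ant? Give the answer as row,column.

gen 0: 0000000
0000000
0000000
000<000
0000000
0000000
0000000
gen 1: 0000000
0000000
000^000
0001000
0000000
0000000
0000000
gen 2: 0000000
0000000
0001>00
0001000
0000000
0000000
0000000
gen 3: 0000000
0000000
0001100
0001v00
0000000
0000000
0000000
gen 4: 0000000
0000000
0001100
000<100
0000000
0000000
0000000
gen 5: 0000000
0000000
0001100
0000100
000v000
0000000
0000000
gen 6: 0000000
0000000
0001100
0000100
00<1000
0000000
0000000
gen 7: 0000000
0000000
0001100
00^0100
0011000
0000000
0000000
gen 8: 0000000
0000000
0001100
001>100
0011000
0000000
0000000
gen 9: 0000000
0000000
0001100
0011100
001v000
0000000
0000000
gen 10: 0000000
0000000
0001100
0011100
0010>00
0000000
0000000
gen 11: 0000000
0000000
0001100
0011100
0010100
0000v00
0000000
gen 12: 0000000
0000000
0001100
0011100
0010100
000<100
0000000
gen 13: 0000000
0000000
0001100
0011100
001^100
0001100
0000000
gen 14: 0000000
0000000
0001100
0011100
0011>00
0001100
0000000
gen 15: 0000000
0000000
0001100
0011^00
0011000
0001100
0000000
gen 16: 0000000
0000000
0001100
001<000
0011000
0001100
0000000
gen 17: 0000000
0000000
0001100
0010000
001v000
0001100
0000000
gen 18: 0000000
0000000
0001100
0010000
0010>00
0001100
0000000
gen 19: 0000000
0000000
0001100
0010000
0010100
0001v00
0000000
gen 20: 0000000
0000000
0001100
0010000
0010100
00010>0
0000000

5,5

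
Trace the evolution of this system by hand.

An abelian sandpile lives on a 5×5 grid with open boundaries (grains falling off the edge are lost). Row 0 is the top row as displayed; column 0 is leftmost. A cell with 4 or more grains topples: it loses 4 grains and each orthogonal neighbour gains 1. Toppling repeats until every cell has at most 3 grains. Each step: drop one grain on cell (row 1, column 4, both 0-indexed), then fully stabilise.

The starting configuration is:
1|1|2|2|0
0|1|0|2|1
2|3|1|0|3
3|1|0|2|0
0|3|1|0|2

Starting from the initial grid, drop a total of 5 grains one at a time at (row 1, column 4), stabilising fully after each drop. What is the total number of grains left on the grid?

34

k=0  1|1|2|2|0
0|1|0|2|1
2|3|1|0|3
3|1|0|2|0
0|3|1|0|2
k=1  1|1|2|2|0
0|1|0|2|2
2|3|1|0|3
3|1|0|2|0
0|3|1|0|2
k=2  1|1|2|2|0
0|1|0|2|3
2|3|1|0|3
3|1|0|2|0
0|3|1|0|2
k=3  1|1|2|2|1
0|1|0|3|1
2|3|1|1|0
3|1|0|2|1
0|3|1|0|2
k=4  1|1|2|2|1
0|1|0|3|2
2|3|1|1|0
3|1|0|2|1
0|3|1|0|2
k=5  1|1|2|2|1
0|1|0|3|3
2|3|1|1|0
3|1|0|2|1
0|3|1|0|2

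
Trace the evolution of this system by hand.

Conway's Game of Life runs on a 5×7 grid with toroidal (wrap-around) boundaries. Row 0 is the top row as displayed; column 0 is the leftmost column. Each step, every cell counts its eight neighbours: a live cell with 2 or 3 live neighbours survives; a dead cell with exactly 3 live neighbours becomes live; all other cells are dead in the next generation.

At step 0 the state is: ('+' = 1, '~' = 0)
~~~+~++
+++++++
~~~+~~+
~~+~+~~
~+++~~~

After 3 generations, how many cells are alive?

2

0) ~~~+~++
+++++++
~~~+~~+
~~+~+~~
~+++~~~
1) ~~~~~~~
~+~~~~~
~~~~~~+
~+~~+~~
~+~~~+~
2) ~~~~~~~
~~~~~~~
+~~~~~~
+~~~~+~
~~~~~~~
3) ~~~~~~~
~~~~~~~
~~~~~~+
~~~~~~+
~~~~~~~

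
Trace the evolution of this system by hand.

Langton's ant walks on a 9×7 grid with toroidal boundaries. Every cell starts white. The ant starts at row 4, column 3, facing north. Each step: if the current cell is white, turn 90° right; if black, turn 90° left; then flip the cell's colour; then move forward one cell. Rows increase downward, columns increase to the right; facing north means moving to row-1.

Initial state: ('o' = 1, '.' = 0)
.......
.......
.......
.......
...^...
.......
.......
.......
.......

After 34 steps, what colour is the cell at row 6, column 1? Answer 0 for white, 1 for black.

k=0  .......
.......
.......
.......
...^...
.......
.......
.......
.......
k=1  .......
.......
.......
.......
...o>..
.......
.......
.......
.......
k=2  .......
.......
.......
.......
...oo..
....v..
.......
.......
.......
k=3  .......
.......
.......
.......
...oo..
...<o..
.......
.......
.......
k=4  .......
.......
.......
.......
...^o..
...oo..
.......
.......
.......
k=5  .......
.......
.......
.......
..<.o..
...oo..
.......
.......
.......
k=6  .......
.......
.......
..^....
..o.o..
...oo..
.......
.......
.......
k=7  .......
.......
.......
..o>...
..o.o..
...oo..
.......
.......
.......
k=8  .......
.......
.......
..oo...
..ovo..
...oo..
.......
.......
.......
k=9  .......
.......
.......
..oo...
..<oo..
...oo..
.......
.......
.......
k=10  .......
.......
.......
..oo...
...oo..
..voo..
.......
.......
.......
k=11  .......
.......
.......
..oo...
...oo..
.<ooo..
.......
.......
.......
k=12  .......
.......
.......
..oo...
.^.oo..
.oooo..
.......
.......
.......
k=13  .......
.......
.......
..oo...
.o>oo..
.oooo..
.......
.......
.......
k=14  .......
.......
.......
..oo...
.oooo..
.ovoo..
.......
.......
.......
k=15  .......
.......
.......
..oo...
.oooo..
.o.>o..
.......
.......
.......
k=16  .......
.......
.......
..oo...
.oo^o..
.o..o..
.......
.......
.......
k=17  .......
.......
.......
..oo...
.o<.o..
.o..o..
.......
.......
.......
k=18  .......
.......
.......
..oo...
.o..o..
.ov.o..
.......
.......
.......
k=19  .......
.......
.......
..oo...
.o..o..
.<o.o..
.......
.......
.......
k=20  .......
.......
.......
..oo...
.o..o..
..o.o..
.v.....
.......
.......
k=21  .......
.......
.......
..oo...
.o..o..
..o.o..
<o.....
.......
.......
k=22  .......
.......
.......
..oo...
.o..o..
^.o.o..
oo.....
.......
.......
k=23  .......
.......
.......
..oo...
.o..o..
o>o.o..
oo.....
.......
.......
k=24  .......
.......
.......
..oo...
.o..o..
ooo.o..
ov.....
.......
.......
k=25  .......
.......
.......
..oo...
.o..o..
ooo.o..
o.>....
.......
.......
k=26  .......
.......
.......
..oo...
.o..o..
ooo.o..
o.o....
..v....
.......
k=27  .......
.......
.......
..oo...
.o..o..
ooo.o..
o.o....
.<o....
.......
k=28  .......
.......
.......
..oo...
.o..o..
ooo.o..
o^o....
.oo....
.......
k=29  .......
.......
.......
..oo...
.o..o..
ooo.o..
oo>....
.oo....
.......
k=30  .......
.......
.......
..oo...
.o..o..
oo^.o..
oo.....
.oo....
.......
k=31  .......
.......
.......
..oo...
.o..o..
o<..o..
oo.....
.oo....
.......
k=32  .......
.......
.......
..oo...
.o..o..
o...o..
ov.....
.oo....
.......
k=33  .......
.......
.......
..oo...
.o..o..
o...o..
o.>....
.oo....
.......
k=34  .......
.......
.......
..oo...
.o..o..
o...o..
o.o....
.ov....
.......

0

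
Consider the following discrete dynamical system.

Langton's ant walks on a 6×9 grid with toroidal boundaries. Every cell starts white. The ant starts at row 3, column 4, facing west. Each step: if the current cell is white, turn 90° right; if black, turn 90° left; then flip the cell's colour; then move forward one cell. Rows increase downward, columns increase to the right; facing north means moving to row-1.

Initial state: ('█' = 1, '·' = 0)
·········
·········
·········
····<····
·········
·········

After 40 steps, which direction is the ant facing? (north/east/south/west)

west

k=0  ·········
·········
·········
····<····
·········
·········
k=1  ·········
·········
····^····
····█····
·········
·········
k=2  ·········
·········
····█>···
····█····
·········
·········
k=3  ·········
·········
····██···
····█v···
·········
·········
k=4  ·········
·········
····██···
····<█···
·········
·········
k=5  ·········
·········
····██···
·····█···
····v····
·········
k=6  ·········
·········
····██···
·····█···
···<█····
·········
k=7  ·········
·········
····██···
···^·█···
···██····
·········
k=8  ·········
·········
····██···
···█>█···
···██····
·········
k=9  ·········
·········
····██···
···███···
···█v····
·········
k=10  ·········
·········
····██···
···███···
···█·>···
·········
k=11  ·········
·········
····██···
···███···
···█·█···
·····v···
k=12  ·········
·········
····██···
···███···
···█·█···
····<█···
k=13  ·········
·········
····██···
···███···
···█^█···
····██···
k=14  ·········
·········
····██···
···███···
···██>···
····██···
k=15  ·········
·········
····██···
···██^···
···██····
····██···
k=16  ·········
·········
····██···
···█<····
···██····
····██···
k=17  ·········
·········
····██···
···█·····
···█v····
····██···
k=18  ·········
·········
····██···
···█·····
···█·>···
····██···
k=19  ·········
·········
····██···
···█·····
···█·█···
····█v···
k=20  ·········
·········
····██···
···█·····
···█·█···
····█·>··
k=21  ······v··
·········
····██···
···█·····
···█·█···
····█·█··
k=22  ·····<█··
·········
····██···
···█·····
···█·█···
····█·█··
k=23  ·····██··
·········
····██···
···█·····
···█·█···
····█^█··
k=24  ·····██··
·········
····██···
···█·····
···█·█···
····██>··
k=25  ·····██··
·········
····██···
···█·····
···█·█^··
····██···
k=26  ·····██··
·········
····██···
···█·····
···█·██>·
····██···
k=27  ·····██··
·········
····██···
···█·····
···█·███·
····██·v·
k=28  ·····██··
·········
····██···
···█·····
···█·███·
····██<█·
k=29  ·····██··
·········
····██···
···█·····
···█·█^█·
····████·
k=30  ·····██··
·········
····██···
···█·····
···█·<·█·
····████·
k=31  ·····██··
·········
····██···
···█·····
···█···█·
····█v██·
k=32  ·····██··
·········
····██···
···█·····
···█···█·
····█·>█·
k=33  ·····██··
·········
····██···
···█·····
···█··^█·
····█··█·
k=34  ·····██··
·········
····██···
···█·····
···█··█>·
····█··█·
k=35  ·····██··
·········
····██···
···█···^·
···█··█··
····█··█·
k=36  ·····██··
·········
····██···
···█···█>
···█··█··
····█··█·
k=37  ·····██··
·········
····██···
···█···██
···█··█·v
····█··█·
k=38  ·····██··
·········
····██···
···█···██
···█··█<█
····█··█·
k=39  ·····██··
·········
····██···
···█···^█
···█··███
····█··█·
k=40  ·····██··
·········
····██···
···█··<·█
···█··███
····█··█·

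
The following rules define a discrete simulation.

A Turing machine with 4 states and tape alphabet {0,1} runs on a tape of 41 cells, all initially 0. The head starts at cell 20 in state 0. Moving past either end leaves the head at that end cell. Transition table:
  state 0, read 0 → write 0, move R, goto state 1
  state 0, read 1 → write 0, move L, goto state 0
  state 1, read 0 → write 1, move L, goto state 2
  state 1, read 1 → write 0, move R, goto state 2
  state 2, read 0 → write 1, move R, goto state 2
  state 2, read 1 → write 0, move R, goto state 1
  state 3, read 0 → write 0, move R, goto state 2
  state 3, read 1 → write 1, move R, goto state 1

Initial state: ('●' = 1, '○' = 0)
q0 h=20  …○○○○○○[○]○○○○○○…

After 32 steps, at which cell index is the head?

30

step 0: q0 h=20  …○○○○○○[○]○○○○○○…
step 1: q1 h=21  …○○○○○○[○]○○○○○○…
step 2: q2 h=20  …○○○○○○[○]●○○○○○…
step 3: q2 h=21  …○○○○○●[●]○○○○○○…
step 4: q1 h=22  …○○○○●○[○]○○○○○○…
step 5: q2 h=21  …○○○○○●[○]●○○○○○…
step 6: q2 h=22  …○○○○●●[●]○○○○○○…
step 7: q1 h=23  …○○○●●○[○]○○○○○○…
step 8: q2 h=22  …○○○○●●[○]●○○○○○…
step 9: q2 h=23  …○○○●●●[●]○○○○○○…
step 10: q1 h=24  …○○●●●○[○]○○○○○○…
step 11: q2 h=23  …○○○●●●[○]●○○○○○…
step 12: q2 h=24  …○○●●●●[●]○○○○○○…
step 13: q1 h=25  …○●●●●○[○]○○○○○○…
step 14: q2 h=24  …○○●●●●[○]●○○○○○…
step 15: q2 h=25  …○●●●●●[●]○○○○○○…
step 16: q1 h=26  …●●●●●○[○]○○○○○○…
step 17: q2 h=25  …○●●●●●[○]●○○○○○…
step 18: q2 h=26  …●●●●●●[●]○○○○○○…
step 19: q1 h=27  …●●●●●○[○]○○○○○○…
step 20: q2 h=26  …●●●●●●[○]●○○○○○…
step 21: q2 h=27  …●●●●●●[●]○○○○○○…
step 22: q1 h=28  …●●●●●○[○]○○○○○○…
step 23: q2 h=27  …●●●●●●[○]●○○○○○…
step 24: q2 h=28  …●●●●●●[●]○○○○○○…
step 25: q1 h=29  …●●●●●○[○]○○○○○○…
step 26: q2 h=28  …●●●●●●[○]●○○○○○…
step 27: q2 h=29  …●●●●●●[●]○○○○○○…
step 28: q1 h=30  …●●●●●○[○]○○○○○○…
step 29: q2 h=29  …●●●●●●[○]●○○○○○…
step 30: q2 h=30  …●●●●●●[●]○○○○○○…
step 31: q1 h=31  …●●●●●○[○]○○○○○○…
step 32: q2 h=30  …●●●●●●[○]●○○○○○…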